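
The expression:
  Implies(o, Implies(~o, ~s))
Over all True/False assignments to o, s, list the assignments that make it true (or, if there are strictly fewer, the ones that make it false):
is always true.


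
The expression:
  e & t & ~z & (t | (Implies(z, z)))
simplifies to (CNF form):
e & t & ~z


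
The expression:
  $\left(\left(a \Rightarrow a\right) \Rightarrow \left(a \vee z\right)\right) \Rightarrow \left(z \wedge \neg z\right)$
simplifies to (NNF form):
$\neg a \wedge \neg z$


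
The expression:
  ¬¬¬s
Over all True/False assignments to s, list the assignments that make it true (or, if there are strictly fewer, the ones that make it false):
is true only for:
  s=False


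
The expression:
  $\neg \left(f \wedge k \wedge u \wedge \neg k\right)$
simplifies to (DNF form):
$\text{True}$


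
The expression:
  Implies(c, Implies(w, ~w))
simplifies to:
~c | ~w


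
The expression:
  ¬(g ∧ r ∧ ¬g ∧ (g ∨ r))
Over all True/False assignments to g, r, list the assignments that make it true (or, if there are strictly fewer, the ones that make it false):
is always true.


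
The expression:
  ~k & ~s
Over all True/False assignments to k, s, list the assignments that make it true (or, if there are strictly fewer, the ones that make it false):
is true only for:
  k=False, s=False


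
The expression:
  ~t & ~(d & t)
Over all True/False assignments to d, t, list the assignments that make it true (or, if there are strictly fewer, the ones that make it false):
is true only for:
  d=False, t=False;
  d=True, t=False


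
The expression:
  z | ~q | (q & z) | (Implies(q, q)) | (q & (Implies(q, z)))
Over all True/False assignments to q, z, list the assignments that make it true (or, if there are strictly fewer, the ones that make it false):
is always true.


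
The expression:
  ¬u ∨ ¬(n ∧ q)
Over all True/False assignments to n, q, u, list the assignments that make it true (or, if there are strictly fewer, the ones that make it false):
is false only for:
  n=True, q=True, u=True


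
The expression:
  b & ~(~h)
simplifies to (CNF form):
b & h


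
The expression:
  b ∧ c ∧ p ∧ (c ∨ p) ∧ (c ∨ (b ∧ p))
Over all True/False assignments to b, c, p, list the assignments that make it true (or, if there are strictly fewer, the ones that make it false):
is true only for:
  b=True, c=True, p=True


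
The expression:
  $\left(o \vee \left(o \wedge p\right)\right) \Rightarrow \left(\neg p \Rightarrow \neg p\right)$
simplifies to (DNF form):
$\text{True}$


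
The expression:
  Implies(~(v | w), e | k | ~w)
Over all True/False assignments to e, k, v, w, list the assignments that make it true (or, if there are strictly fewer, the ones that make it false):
is always true.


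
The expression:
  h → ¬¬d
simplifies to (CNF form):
d ∨ ¬h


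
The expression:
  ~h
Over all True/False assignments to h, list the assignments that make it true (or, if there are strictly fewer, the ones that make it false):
is true only for:
  h=False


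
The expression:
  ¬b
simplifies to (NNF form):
¬b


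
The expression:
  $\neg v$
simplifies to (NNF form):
$\neg v$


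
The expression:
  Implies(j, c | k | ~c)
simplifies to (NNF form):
True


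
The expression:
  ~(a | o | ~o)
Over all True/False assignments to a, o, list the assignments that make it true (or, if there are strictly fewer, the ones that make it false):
is never true.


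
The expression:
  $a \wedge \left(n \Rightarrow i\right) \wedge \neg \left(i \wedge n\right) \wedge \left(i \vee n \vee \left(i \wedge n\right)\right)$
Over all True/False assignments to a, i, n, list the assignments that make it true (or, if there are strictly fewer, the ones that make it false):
is true only for:
  a=True, i=True, n=False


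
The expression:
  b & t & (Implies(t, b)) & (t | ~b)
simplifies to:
b & t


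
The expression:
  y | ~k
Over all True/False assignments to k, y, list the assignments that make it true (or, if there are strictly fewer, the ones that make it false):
is false only for:
  k=True, y=False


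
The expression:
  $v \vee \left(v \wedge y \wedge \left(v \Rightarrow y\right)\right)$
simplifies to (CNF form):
$v$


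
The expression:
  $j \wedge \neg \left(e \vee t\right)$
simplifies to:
$j \wedge \neg e \wedge \neg t$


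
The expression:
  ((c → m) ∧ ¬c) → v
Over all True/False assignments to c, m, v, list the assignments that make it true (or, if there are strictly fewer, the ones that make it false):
is false only for:
  c=False, m=False, v=False;
  c=False, m=True, v=False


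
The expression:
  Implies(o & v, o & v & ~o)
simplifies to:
~o | ~v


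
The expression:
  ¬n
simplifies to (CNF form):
¬n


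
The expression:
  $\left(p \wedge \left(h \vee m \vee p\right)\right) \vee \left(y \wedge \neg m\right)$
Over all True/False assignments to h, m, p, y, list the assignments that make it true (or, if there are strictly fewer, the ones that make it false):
is false only for:
  h=False, m=False, p=False, y=False;
  h=False, m=True, p=False, y=False;
  h=False, m=True, p=False, y=True;
  h=True, m=False, p=False, y=False;
  h=True, m=True, p=False, y=False;
  h=True, m=True, p=False, y=True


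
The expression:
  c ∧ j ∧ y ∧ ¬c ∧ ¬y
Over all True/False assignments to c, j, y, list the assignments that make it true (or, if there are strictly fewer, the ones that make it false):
is never true.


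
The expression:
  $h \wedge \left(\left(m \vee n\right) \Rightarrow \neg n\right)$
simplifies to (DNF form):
$h \wedge \neg n$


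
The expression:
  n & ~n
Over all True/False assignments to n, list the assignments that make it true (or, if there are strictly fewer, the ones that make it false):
is never true.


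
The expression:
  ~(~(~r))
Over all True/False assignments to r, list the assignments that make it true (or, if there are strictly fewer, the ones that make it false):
is true only for:
  r=False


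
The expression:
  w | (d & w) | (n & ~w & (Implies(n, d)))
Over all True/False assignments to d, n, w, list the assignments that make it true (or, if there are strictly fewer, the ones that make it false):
is false only for:
  d=False, n=False, w=False;
  d=False, n=True, w=False;
  d=True, n=False, w=False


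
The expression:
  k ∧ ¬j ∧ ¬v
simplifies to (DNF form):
k ∧ ¬j ∧ ¬v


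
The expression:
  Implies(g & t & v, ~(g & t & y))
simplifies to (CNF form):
~g | ~t | ~v | ~y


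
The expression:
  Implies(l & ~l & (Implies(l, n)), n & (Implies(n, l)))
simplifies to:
True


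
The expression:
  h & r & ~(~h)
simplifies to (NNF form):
h & r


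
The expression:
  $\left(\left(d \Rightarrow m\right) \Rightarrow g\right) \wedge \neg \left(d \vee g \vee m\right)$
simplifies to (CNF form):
$\text{False}$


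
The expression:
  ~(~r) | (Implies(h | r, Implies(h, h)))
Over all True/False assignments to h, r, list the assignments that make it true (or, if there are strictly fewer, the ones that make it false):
is always true.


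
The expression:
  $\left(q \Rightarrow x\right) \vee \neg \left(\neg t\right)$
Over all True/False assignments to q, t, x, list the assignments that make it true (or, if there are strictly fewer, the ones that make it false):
is false only for:
  q=True, t=False, x=False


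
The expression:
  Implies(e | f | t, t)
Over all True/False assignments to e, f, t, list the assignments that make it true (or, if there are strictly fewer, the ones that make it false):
is false only for:
  e=False, f=True, t=False;
  e=True, f=False, t=False;
  e=True, f=True, t=False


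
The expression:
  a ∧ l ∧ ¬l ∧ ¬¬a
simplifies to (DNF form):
False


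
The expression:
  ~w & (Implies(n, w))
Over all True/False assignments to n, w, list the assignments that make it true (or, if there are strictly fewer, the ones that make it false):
is true only for:
  n=False, w=False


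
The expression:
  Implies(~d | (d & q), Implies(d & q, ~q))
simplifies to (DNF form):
~d | ~q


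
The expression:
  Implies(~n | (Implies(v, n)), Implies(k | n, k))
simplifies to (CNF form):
k | ~n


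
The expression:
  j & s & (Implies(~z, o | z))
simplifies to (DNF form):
(j & o & s) | (j & s & z)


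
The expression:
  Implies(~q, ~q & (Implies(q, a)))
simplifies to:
True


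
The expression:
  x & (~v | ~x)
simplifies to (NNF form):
x & ~v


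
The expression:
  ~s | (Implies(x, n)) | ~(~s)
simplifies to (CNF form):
True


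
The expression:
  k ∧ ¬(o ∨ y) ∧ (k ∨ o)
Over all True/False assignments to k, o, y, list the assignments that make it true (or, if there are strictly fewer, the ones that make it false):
is true only for:
  k=True, o=False, y=False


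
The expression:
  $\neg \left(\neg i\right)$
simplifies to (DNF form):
$i$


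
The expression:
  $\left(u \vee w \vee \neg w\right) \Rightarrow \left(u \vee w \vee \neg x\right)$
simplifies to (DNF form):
$u \vee w \vee \neg x$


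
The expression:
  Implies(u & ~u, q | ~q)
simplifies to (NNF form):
True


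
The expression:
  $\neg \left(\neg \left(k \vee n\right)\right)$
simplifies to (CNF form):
$k \vee n$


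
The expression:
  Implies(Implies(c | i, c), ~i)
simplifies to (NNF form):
~c | ~i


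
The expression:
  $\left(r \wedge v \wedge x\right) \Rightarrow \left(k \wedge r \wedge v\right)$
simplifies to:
$k \vee \neg r \vee \neg v \vee \neg x$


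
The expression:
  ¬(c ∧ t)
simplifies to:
¬c ∨ ¬t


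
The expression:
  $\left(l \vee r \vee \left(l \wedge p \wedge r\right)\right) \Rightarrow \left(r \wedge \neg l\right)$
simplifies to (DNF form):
$\neg l$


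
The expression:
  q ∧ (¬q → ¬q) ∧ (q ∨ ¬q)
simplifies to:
q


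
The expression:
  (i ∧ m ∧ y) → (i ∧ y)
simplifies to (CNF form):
True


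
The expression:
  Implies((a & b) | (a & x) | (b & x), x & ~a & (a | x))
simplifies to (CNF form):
(~a | ~b) & (~a | ~x)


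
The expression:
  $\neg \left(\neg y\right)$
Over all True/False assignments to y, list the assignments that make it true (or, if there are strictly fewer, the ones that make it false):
is true only for:
  y=True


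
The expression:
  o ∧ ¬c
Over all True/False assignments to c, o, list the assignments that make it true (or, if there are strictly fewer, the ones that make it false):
is true only for:
  c=False, o=True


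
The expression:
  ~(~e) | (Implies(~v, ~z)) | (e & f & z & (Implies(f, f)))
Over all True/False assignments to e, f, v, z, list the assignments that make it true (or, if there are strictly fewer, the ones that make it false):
is false only for:
  e=False, f=False, v=False, z=True;
  e=False, f=True, v=False, z=True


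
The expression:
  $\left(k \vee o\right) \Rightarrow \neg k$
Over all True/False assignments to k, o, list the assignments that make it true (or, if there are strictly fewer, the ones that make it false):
is true only for:
  k=False, o=False;
  k=False, o=True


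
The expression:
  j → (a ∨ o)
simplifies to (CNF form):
a ∨ o ∨ ¬j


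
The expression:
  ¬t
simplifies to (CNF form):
¬t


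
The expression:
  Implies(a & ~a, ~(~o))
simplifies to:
True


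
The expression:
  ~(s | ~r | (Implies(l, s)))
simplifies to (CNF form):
l & r & ~s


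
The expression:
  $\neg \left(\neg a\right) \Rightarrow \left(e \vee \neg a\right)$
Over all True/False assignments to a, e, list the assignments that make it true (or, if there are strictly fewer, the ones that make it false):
is false only for:
  a=True, e=False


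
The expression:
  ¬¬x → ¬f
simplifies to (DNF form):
¬f ∨ ¬x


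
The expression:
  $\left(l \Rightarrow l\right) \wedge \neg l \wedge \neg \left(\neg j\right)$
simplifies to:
$j \wedge \neg l$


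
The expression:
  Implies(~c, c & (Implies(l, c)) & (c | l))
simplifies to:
c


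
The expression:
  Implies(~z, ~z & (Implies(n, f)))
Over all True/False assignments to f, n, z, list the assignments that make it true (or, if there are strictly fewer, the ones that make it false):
is false only for:
  f=False, n=True, z=False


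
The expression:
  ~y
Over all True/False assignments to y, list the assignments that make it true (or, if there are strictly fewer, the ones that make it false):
is true only for:
  y=False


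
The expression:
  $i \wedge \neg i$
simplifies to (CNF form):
$\text{False}$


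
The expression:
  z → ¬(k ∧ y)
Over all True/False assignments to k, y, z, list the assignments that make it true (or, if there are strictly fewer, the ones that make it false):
is false only for:
  k=True, y=True, z=True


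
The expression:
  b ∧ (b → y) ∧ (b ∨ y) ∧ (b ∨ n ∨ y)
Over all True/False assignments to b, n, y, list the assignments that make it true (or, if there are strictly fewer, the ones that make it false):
is true only for:
  b=True, n=False, y=True;
  b=True, n=True, y=True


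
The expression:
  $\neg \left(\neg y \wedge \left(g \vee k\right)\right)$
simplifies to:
$y \vee \left(\neg g \wedge \neg k\right)$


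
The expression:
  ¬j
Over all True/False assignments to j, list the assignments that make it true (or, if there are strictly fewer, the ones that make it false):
is true only for:
  j=False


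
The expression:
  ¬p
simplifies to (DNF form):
¬p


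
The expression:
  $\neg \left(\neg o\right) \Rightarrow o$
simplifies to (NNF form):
$\text{True}$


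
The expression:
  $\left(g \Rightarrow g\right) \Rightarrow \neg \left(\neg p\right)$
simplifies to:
$p$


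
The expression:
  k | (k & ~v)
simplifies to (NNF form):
k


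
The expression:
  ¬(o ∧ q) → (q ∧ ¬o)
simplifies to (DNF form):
q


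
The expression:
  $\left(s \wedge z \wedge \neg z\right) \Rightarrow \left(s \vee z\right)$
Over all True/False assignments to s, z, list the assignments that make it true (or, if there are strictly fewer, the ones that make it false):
is always true.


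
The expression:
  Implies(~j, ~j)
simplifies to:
True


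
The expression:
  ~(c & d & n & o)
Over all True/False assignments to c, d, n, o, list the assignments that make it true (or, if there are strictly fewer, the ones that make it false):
is false only for:
  c=True, d=True, n=True, o=True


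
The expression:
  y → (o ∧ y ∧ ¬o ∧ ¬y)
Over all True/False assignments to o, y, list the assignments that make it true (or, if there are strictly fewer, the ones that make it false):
is true only for:
  o=False, y=False;
  o=True, y=False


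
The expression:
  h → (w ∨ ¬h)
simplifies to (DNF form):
w ∨ ¬h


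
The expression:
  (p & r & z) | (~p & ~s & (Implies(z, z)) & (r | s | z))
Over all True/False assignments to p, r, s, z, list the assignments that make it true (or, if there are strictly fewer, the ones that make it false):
is true only for:
  p=False, r=False, s=False, z=True;
  p=False, r=True, s=False, z=False;
  p=False, r=True, s=False, z=True;
  p=True, r=True, s=False, z=True;
  p=True, r=True, s=True, z=True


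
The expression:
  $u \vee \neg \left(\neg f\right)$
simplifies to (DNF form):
$f \vee u$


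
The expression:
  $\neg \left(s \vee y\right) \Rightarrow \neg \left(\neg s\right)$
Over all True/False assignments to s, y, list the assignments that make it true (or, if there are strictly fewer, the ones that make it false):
is false only for:
  s=False, y=False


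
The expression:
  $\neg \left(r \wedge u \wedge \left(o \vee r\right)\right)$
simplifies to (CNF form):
$\neg r \vee \neg u$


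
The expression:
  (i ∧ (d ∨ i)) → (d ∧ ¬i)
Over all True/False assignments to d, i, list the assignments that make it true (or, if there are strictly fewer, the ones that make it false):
is true only for:
  d=False, i=False;
  d=True, i=False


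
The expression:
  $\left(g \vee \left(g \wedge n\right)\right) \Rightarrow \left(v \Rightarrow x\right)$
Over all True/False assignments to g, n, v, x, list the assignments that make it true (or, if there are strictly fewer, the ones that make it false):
is false only for:
  g=True, n=False, v=True, x=False;
  g=True, n=True, v=True, x=False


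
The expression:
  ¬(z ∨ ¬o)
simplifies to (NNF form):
o ∧ ¬z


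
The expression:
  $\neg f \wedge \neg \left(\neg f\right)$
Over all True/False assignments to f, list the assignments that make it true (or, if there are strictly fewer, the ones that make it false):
is never true.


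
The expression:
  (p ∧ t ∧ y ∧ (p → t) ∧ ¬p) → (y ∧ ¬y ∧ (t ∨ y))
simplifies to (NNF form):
True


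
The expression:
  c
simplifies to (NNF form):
c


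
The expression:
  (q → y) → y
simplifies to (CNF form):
q ∨ y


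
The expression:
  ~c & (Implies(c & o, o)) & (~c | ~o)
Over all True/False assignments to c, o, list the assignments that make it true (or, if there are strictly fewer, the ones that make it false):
is true only for:
  c=False, o=False;
  c=False, o=True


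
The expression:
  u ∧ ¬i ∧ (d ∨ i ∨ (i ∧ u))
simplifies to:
d ∧ u ∧ ¬i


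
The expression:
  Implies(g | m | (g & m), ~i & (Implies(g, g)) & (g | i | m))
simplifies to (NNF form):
~i | (~g & ~m)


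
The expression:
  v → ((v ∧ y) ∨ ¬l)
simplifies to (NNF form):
y ∨ ¬l ∨ ¬v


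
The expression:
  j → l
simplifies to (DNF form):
l ∨ ¬j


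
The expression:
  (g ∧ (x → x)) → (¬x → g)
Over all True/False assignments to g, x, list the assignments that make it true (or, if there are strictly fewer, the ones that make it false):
is always true.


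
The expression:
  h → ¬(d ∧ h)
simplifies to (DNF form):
¬d ∨ ¬h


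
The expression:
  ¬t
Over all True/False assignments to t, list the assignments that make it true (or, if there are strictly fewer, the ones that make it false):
is true only for:
  t=False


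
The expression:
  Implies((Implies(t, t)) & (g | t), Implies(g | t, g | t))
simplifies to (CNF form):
True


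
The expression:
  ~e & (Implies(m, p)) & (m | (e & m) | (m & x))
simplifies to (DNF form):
m & p & ~e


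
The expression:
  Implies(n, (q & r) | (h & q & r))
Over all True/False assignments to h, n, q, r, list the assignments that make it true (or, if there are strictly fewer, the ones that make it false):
is false only for:
  h=False, n=True, q=False, r=False;
  h=False, n=True, q=False, r=True;
  h=False, n=True, q=True, r=False;
  h=True, n=True, q=False, r=False;
  h=True, n=True, q=False, r=True;
  h=True, n=True, q=True, r=False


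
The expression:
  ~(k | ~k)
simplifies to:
False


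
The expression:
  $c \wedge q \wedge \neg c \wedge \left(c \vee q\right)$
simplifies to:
$\text{False}$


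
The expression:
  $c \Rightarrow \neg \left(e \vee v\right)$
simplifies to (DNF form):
$\left(\neg e \wedge \neg v\right) \vee \neg c$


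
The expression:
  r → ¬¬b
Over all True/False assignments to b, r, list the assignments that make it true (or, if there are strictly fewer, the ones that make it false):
is false only for:
  b=False, r=True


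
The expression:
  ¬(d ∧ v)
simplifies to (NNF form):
¬d ∨ ¬v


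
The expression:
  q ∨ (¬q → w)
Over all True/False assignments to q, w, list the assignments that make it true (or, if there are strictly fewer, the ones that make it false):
is false only for:
  q=False, w=False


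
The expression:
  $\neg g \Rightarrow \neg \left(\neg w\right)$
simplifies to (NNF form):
$g \vee w$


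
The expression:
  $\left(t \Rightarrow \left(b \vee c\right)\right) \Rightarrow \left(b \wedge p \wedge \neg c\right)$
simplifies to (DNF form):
$\left(b \wedge p \wedge \neg c\right) \vee \left(t \wedge \neg b \wedge \neg c\right)$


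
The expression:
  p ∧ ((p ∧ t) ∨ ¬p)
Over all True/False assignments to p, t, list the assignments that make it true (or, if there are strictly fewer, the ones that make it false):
is true only for:
  p=True, t=True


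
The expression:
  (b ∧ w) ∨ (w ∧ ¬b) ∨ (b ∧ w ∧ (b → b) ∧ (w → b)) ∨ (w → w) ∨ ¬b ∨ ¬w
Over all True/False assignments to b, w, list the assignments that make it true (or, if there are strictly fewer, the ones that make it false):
is always true.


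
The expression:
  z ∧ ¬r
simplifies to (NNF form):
z ∧ ¬r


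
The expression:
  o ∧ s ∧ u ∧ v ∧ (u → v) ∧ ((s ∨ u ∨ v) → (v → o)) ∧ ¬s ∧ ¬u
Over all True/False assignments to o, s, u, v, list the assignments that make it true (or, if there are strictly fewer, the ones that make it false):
is never true.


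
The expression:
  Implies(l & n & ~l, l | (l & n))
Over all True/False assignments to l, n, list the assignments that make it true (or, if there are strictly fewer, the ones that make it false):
is always true.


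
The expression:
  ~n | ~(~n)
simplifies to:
True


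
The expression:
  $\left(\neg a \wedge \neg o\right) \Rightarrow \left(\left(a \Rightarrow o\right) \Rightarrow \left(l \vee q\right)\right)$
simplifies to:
$a \vee l \vee o \vee q$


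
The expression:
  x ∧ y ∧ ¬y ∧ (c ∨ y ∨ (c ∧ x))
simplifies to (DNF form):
False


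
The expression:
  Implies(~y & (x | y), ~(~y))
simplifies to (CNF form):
y | ~x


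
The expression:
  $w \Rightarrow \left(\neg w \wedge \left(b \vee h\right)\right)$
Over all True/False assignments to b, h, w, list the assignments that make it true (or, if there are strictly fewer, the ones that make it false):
is true only for:
  b=False, h=False, w=False;
  b=False, h=True, w=False;
  b=True, h=False, w=False;
  b=True, h=True, w=False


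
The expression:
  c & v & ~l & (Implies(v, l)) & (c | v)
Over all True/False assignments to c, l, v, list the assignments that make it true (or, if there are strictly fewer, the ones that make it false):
is never true.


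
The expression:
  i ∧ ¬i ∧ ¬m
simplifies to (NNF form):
False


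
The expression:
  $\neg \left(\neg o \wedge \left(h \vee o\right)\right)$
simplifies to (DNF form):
$o \vee \neg h$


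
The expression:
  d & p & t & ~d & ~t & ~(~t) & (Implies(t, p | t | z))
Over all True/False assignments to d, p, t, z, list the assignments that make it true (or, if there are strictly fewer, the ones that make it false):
is never true.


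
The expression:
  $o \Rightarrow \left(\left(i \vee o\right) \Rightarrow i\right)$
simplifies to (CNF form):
$i \vee \neg o$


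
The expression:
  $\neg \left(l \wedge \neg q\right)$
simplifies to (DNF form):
$q \vee \neg l$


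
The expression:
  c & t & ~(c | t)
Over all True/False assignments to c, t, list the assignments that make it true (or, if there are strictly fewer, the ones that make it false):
is never true.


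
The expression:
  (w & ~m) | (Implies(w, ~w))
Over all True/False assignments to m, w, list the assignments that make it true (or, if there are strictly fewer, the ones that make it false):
is false only for:
  m=True, w=True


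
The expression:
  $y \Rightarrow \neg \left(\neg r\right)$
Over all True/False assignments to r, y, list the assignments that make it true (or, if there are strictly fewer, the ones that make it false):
is false only for:
  r=False, y=True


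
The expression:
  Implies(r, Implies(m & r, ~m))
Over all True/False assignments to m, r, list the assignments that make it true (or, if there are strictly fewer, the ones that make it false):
is false only for:
  m=True, r=True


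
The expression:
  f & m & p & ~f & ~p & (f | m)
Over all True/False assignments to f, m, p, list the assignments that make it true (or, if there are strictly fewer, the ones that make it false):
is never true.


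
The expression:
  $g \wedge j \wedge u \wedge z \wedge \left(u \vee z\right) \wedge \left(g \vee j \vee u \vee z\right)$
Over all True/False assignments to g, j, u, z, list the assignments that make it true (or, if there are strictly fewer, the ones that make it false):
is true only for:
  g=True, j=True, u=True, z=True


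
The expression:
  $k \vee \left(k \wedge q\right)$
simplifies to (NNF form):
$k$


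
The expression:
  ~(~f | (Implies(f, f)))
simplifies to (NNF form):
False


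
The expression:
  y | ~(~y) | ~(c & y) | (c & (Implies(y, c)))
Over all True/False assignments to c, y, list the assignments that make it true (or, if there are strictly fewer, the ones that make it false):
is always true.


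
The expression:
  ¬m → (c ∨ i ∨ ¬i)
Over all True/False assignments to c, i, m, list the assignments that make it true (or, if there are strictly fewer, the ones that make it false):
is always true.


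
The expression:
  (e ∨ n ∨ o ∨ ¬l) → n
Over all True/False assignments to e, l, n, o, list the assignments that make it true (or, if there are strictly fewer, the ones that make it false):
is false only for:
  e=False, l=False, n=False, o=False;
  e=False, l=False, n=False, o=True;
  e=False, l=True, n=False, o=True;
  e=True, l=False, n=False, o=False;
  e=True, l=False, n=False, o=True;
  e=True, l=True, n=False, o=False;
  e=True, l=True, n=False, o=True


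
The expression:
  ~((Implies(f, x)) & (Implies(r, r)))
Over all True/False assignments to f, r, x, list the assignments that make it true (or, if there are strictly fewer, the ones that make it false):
is true only for:
  f=True, r=False, x=False;
  f=True, r=True, x=False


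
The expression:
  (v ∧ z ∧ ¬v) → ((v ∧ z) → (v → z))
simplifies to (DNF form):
True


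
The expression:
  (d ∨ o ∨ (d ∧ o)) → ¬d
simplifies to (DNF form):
¬d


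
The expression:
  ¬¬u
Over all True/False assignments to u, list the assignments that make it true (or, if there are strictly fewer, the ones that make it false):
is true only for:
  u=True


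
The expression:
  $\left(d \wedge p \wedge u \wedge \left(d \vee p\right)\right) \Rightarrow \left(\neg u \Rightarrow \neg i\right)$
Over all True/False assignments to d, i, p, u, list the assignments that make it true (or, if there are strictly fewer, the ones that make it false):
is always true.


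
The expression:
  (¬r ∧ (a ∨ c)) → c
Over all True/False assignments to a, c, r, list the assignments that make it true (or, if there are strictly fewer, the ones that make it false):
is false only for:
  a=True, c=False, r=False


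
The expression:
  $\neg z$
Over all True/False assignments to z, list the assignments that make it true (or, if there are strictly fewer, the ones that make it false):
is true only for:
  z=False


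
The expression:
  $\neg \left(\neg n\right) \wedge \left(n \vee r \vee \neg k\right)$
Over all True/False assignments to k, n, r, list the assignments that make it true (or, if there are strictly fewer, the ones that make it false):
is true only for:
  k=False, n=True, r=False;
  k=False, n=True, r=True;
  k=True, n=True, r=False;
  k=True, n=True, r=True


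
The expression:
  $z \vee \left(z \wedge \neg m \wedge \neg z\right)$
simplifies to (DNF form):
$z$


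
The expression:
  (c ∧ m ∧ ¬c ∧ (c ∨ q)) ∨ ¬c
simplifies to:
¬c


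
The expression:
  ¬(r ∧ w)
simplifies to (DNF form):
¬r ∨ ¬w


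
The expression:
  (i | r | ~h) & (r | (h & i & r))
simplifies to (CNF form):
r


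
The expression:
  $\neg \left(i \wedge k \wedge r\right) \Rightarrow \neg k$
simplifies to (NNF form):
$\left(i \wedge r\right) \vee \neg k$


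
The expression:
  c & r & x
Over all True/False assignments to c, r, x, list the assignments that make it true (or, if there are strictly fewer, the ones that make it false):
is true only for:
  c=True, r=True, x=True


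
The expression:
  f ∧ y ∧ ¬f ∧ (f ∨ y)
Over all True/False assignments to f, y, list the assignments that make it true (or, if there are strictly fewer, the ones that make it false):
is never true.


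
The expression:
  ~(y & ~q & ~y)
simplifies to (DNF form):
True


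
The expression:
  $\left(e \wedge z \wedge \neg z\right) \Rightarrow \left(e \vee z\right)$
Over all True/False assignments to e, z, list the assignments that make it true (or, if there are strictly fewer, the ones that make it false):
is always true.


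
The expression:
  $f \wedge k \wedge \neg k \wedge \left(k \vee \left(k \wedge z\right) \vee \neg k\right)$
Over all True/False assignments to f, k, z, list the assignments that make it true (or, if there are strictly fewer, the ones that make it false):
is never true.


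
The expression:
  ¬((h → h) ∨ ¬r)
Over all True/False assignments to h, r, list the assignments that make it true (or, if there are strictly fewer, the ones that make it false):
is never true.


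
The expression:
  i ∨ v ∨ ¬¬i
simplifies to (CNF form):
i ∨ v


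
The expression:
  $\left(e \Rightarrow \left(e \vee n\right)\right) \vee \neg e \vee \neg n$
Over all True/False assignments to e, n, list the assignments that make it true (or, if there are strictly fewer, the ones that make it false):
is always true.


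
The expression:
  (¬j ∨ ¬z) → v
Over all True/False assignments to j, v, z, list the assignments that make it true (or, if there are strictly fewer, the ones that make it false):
is false only for:
  j=False, v=False, z=False;
  j=False, v=False, z=True;
  j=True, v=False, z=False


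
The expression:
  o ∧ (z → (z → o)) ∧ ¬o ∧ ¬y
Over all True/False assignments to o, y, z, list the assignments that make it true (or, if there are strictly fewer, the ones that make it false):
is never true.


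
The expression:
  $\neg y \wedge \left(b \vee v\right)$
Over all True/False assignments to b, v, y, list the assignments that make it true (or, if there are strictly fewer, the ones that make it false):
is true only for:
  b=False, v=True, y=False;
  b=True, v=False, y=False;
  b=True, v=True, y=False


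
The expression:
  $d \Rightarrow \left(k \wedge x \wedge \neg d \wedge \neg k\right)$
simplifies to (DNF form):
$\neg d$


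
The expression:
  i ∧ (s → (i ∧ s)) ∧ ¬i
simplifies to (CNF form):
False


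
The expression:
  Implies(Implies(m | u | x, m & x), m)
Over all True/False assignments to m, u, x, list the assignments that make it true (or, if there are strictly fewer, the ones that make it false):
is false only for:
  m=False, u=False, x=False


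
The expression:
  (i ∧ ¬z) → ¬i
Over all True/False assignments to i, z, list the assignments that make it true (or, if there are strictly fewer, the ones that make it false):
is false only for:
  i=True, z=False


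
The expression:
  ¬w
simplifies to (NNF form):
¬w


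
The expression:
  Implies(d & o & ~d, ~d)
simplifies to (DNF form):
True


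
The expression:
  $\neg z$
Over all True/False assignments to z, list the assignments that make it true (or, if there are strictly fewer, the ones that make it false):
is true only for:
  z=False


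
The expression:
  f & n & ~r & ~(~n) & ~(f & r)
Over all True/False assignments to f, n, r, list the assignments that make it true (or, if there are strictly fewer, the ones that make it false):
is true only for:
  f=True, n=True, r=False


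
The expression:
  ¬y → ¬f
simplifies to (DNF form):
y ∨ ¬f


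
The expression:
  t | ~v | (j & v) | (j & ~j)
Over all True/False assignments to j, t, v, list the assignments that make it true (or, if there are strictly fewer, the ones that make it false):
is false only for:
  j=False, t=False, v=True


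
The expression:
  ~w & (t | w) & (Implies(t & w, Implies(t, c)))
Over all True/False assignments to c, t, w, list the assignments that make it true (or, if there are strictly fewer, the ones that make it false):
is true only for:
  c=False, t=True, w=False;
  c=True, t=True, w=False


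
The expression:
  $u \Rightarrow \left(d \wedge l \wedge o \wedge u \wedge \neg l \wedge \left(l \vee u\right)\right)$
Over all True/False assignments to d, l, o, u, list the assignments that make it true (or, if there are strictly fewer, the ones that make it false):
is true only for:
  d=False, l=False, o=False, u=False;
  d=False, l=False, o=True, u=False;
  d=False, l=True, o=False, u=False;
  d=False, l=True, o=True, u=False;
  d=True, l=False, o=False, u=False;
  d=True, l=False, o=True, u=False;
  d=True, l=True, o=False, u=False;
  d=True, l=True, o=True, u=False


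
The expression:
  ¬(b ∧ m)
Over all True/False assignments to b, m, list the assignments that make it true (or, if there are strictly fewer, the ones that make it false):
is false only for:
  b=True, m=True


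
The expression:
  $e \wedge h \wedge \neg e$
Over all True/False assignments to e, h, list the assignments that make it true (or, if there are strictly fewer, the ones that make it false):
is never true.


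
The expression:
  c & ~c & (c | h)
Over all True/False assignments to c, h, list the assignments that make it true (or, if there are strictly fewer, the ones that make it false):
is never true.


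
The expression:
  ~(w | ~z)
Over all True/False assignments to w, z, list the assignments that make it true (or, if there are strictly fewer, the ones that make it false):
is true only for:
  w=False, z=True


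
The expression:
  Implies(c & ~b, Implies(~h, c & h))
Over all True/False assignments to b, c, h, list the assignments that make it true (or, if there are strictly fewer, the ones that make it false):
is false only for:
  b=False, c=True, h=False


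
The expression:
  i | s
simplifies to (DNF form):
i | s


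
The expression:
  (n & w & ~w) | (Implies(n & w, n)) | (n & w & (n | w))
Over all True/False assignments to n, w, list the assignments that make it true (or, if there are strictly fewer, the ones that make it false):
is always true.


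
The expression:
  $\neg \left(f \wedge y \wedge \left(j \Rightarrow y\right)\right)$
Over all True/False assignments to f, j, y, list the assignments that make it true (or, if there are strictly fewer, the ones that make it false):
is false only for:
  f=True, j=False, y=True;
  f=True, j=True, y=True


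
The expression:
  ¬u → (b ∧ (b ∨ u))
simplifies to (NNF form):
b ∨ u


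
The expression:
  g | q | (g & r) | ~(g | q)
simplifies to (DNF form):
True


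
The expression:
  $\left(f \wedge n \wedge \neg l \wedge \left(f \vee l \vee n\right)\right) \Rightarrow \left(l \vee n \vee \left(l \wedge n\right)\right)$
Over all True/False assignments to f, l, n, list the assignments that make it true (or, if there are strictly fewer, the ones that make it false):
is always true.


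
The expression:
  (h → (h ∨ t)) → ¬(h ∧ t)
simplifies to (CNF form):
¬h ∨ ¬t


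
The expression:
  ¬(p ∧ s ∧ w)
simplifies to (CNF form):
¬p ∨ ¬s ∨ ¬w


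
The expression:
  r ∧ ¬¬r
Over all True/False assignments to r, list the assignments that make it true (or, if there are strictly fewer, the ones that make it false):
is true only for:
  r=True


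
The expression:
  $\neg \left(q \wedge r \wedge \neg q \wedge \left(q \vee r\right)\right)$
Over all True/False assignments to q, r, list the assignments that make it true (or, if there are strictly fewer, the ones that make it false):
is always true.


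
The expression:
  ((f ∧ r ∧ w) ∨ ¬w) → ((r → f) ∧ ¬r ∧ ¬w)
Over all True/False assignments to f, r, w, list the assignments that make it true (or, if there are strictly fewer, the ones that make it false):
is false only for:
  f=False, r=True, w=False;
  f=True, r=True, w=False;
  f=True, r=True, w=True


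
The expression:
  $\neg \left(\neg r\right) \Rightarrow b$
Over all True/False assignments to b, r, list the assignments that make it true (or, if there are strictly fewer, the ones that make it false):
is false only for:
  b=False, r=True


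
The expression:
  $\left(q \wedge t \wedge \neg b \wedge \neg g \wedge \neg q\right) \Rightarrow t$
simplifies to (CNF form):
$\text{True}$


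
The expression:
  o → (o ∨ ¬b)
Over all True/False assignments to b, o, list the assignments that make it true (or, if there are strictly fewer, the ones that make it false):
is always true.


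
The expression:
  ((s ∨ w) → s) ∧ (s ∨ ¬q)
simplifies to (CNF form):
(s ∨ ¬q) ∧ (s ∨ ¬w)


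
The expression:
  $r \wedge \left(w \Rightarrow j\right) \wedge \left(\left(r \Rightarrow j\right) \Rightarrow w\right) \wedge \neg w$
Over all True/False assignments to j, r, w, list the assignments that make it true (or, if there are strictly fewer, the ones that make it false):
is true only for:
  j=False, r=True, w=False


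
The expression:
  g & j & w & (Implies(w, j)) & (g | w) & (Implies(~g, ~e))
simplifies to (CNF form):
g & j & w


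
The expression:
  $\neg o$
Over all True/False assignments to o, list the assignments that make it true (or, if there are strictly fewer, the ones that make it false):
is true only for:
  o=False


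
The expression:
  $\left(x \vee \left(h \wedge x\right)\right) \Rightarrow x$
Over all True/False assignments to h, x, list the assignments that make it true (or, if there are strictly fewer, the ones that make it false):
is always true.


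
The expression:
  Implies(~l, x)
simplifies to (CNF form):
l | x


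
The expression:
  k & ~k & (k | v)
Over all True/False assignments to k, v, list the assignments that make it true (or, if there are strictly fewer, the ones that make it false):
is never true.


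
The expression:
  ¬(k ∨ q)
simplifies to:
¬k ∧ ¬q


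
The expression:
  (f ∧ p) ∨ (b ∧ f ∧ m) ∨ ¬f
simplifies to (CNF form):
(b ∨ p ∨ ¬f) ∧ (m ∨ p ∨ ¬f)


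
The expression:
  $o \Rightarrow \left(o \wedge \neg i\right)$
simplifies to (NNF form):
$\neg i \vee \neg o$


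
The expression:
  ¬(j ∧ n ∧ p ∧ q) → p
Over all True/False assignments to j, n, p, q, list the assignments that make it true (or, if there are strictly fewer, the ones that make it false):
is true only for:
  j=False, n=False, p=True, q=False;
  j=False, n=False, p=True, q=True;
  j=False, n=True, p=True, q=False;
  j=False, n=True, p=True, q=True;
  j=True, n=False, p=True, q=False;
  j=True, n=False, p=True, q=True;
  j=True, n=True, p=True, q=False;
  j=True, n=True, p=True, q=True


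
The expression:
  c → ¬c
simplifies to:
¬c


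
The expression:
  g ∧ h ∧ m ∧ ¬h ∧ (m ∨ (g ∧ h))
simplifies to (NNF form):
False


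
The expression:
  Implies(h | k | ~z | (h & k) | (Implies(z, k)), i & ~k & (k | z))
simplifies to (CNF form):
z & ~k & (i | ~h)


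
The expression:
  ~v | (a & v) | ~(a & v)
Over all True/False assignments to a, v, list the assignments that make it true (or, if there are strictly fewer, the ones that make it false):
is always true.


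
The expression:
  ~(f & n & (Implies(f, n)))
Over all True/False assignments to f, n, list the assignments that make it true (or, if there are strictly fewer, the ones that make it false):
is false only for:
  f=True, n=True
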